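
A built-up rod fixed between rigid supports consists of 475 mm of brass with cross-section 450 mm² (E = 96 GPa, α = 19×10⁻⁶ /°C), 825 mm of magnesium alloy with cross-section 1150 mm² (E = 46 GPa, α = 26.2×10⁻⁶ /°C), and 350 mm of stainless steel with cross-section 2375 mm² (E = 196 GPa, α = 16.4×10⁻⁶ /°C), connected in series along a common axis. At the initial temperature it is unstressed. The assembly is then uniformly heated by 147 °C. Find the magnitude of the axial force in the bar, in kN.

Free thermal expansion of the whole bar: Σ αᵢΔT Lᵢ = 19×10⁻⁶×147×475 + 26.2×10⁻⁶×147×825 + 16.4×10⁻⁶×147×350 = 5.348 mm.
The rigid supports impose zero overall length change; the single axial force P common to all segments must satisfy P Σ Lᵢ/(AᵢEᵢ) = δ_free.
Σ Lᵢ/(AᵢEᵢ) = 475/(450×96×10³) + 825/(1150×46×10³) + 350/(2375×196×10³) = 2.734×10⁻⁵ mm/N.
P = 5.348 / 2.734×10⁻⁵ = 195600 N = 195.6 kN, compressive.

P ≈ 196 kN (compressive)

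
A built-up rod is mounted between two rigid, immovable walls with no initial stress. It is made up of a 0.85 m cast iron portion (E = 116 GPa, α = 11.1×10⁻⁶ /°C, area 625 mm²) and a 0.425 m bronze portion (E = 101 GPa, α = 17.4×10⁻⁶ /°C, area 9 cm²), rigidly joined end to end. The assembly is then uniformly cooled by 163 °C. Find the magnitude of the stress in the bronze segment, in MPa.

σ ≈ 186 MPa (tensile)

With the walls removed the bar would change length by δ_free = Σ αᵢΔT Lᵢ = 11.1×10⁻⁶×163×850 + 17.4×10⁻⁶×163×425 = 2.743 mm.
The walls prevent any net length change, so an axial force P (same in every segment) develops. Compatibility: P · Σ Lᵢ/(AᵢEᵢ) = δ_free.
Σ Lᵢ/(AᵢEᵢ) = 850/(625×116×10³) + 425/(900×101×10³) = 1.64×10⁻⁵ mm/N.
P = 2.743 / 1.64×10⁻⁵ = 167300 N = 167.3 kN, tensile.
σ_{bronze} = P / A = 167300 / 900 = 185.9 MPa.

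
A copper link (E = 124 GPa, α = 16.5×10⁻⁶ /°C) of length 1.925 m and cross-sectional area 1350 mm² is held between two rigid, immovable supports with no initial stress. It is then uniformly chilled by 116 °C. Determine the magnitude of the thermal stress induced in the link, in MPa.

With length fixed, the mechanical strain must cancel the thermal strain αΔT = 16.5×10⁻⁶ × 116 = 1914×10⁻⁶.
The stress required to suppress this strain is σ = Eε = 124×10³ × 1914×10⁻⁶ = 237.3 MPa, tensile since the link is trying to contract.

σ ≈ 237 MPa (tensile)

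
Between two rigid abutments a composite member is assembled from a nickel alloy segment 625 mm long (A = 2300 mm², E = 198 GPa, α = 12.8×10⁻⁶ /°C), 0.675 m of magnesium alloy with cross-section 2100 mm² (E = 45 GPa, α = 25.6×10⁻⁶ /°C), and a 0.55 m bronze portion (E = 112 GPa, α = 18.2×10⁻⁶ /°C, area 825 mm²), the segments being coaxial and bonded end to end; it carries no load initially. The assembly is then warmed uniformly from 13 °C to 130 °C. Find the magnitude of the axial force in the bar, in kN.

P ≈ 285 kN (compressive)

If the supports were absent, the total length change would be Σ αᵢΔT Lᵢ = 12.8×10⁻⁶×117×625 + 25.6×10⁻⁶×117×675 + 18.2×10⁻⁶×117×550 = 4.129 mm.
The walls prevent any net length change, so an axial force P (same in every segment) develops. Compatibility: P · Σ Lᵢ/(AᵢEᵢ) = δ_free.
The series flexibility is Σ Lᵢ/(AᵢEᵢ) = 625/(2300×198×10³) + 675/(2100×45×10³) + 550/(825×112×10³) = 1.447×10⁻⁵ mm/N.
P = 4.129 / 1.447×10⁻⁵ = 285400 N = 285.4 kN, compressive.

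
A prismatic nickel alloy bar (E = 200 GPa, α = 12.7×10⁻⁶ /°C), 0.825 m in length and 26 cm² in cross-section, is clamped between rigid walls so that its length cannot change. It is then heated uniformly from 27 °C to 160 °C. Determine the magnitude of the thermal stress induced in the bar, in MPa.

σ ≈ 338 MPa (compressive)

Because both ends are immovable the net strain is zero, and the suppressed thermal strain is αΔT = 12.7×10⁻⁶ × 133 = 1689.1×10⁻⁶.
The stress required to suppress this strain is σ = Eε = 200×10³ × 1689.1×10⁻⁶ = 337.8 MPa, compressive since the bar is trying to expand.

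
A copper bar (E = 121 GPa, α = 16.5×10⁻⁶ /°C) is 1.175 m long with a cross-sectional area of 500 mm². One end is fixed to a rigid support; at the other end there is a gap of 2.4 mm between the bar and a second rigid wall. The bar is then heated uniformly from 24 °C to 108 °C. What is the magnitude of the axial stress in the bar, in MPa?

σ ≈ 0 MPa

Unrestrained expansion: δ_free = αΔT L = 16.5×10⁻⁶ × 84 × 1175 = 1.629 mm.
Since δ_free = 1.63 mm is less than the 2.4 mm gap, the bar never touches the wall. No axial force develops.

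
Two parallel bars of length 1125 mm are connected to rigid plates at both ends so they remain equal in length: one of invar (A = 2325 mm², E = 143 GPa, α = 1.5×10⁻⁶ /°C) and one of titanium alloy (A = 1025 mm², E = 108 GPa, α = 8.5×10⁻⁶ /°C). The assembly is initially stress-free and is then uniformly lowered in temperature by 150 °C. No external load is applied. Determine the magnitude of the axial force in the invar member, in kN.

The titanium alloy has the larger α, so on cooling it would change length more than the invar if both were free. The rigid plates force a common final length, so the titanium alloy is put into tension and the invar into compression, with equal and opposite forces P (no external load).
Equating the net (thermal + elastic) strains gives |α₁ − α₂|·ΔT = P·[1/(A₁E₁) + 1/(A₂E₂)].
|α₁ − α₂|·ΔT = 7×10⁻⁶ × 150 = 0.00105.
1/(A₁E₁) + 1/(A₂E₂) = 1/(2325×143×10³) + 1/(1025×108×10³) = 1.204×10⁻⁸ N⁻¹.
So P = 0.00105 / 1.204×10⁻⁸ = 87.2 kN.

P ≈ 87.2 kN (compressive in the invar)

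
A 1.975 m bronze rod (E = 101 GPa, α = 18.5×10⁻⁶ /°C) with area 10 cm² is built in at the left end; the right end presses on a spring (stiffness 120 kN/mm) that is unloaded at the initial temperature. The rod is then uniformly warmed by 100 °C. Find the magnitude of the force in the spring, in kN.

P ≈ 131 kN

Free thermal expansion: δ_free = αΔT L = 18.5×10⁻⁶ × 100 × 1975 = 3.654 mm.
With a force P in the spring, the elastic change of the rod is PL/(AE) and that of the spring is P/k; compatibility requires their sum to equal δ_free.
So P = δ_free / [L/(AE) + 1/k] = 3.654 / [ 1975/(1000×101×10³) + 1/(120×10³) ].
P = 3.654 / 2.789×10⁻⁵ = 131000 N.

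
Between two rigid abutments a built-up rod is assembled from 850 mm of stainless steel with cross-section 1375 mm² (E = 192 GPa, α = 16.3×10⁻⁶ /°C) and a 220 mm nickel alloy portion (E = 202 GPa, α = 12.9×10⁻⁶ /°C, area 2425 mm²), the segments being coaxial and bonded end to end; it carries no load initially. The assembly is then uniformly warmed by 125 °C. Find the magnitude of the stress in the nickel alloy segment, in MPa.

With the walls removed the bar would change length by δ_free = Σ αᵢΔT Lᵢ = 16.3×10⁻⁶×125×850 + 12.9×10⁻⁶×125×220 = 2.087 mm.
Since the ends are fixed, an axial force P builds up, equal in every segment, with P · Σ Lᵢ/(AᵢEᵢ) = δ_free.
The series flexibility is Σ Lᵢ/(AᵢEᵢ) = 850/(1375×192×10³) + 220/(2425×202×10³) = 3.669×10⁻⁶ mm/N.
Hence P = δ_free / Σ(L/AE) = 2.087/3.669×10⁻⁶ = 568.7 kN (compressive).
σ_{nickel alloy} = P / A = 568700 / 2425 = 234.5 MPa.

σ ≈ 235 MPa (compressive)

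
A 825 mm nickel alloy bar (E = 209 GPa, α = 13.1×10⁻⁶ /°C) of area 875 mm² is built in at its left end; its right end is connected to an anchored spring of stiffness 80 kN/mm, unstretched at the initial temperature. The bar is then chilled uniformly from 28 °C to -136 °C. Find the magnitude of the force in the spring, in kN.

The unrestrained thermal change is αΔT L = 13.1×10⁻⁶ × 164 × 825 = 1.772 mm.
With a force P in the spring, the elastic change of the bar is PL/(AE) and that of the spring is P/k; compatibility requires their sum to equal δ_free.
So P = δ_free / [L/(AE) + 1/k] = 1.772 / [ 825/(875×209×10³) + 1/(80×10³) ].
P = 1.772 / 1.701×10⁻⁵ = 104200 N.

P ≈ 104 kN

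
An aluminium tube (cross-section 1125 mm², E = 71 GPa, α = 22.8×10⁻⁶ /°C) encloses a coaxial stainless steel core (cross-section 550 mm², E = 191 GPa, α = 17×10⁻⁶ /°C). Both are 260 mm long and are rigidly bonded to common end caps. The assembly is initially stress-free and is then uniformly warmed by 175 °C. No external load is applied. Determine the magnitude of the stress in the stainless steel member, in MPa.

The aluminium has the larger α, so on heating it would change length more than the stainless steel if both were free. The rigid plates force a common final length, so the aluminium is put into compression and the stainless steel into tension, with equal and opposite forces P (no external load).
Compatibility of the two members (thermal + elastic change equal): (α₁ − α₂)ΔT = P·[1/(A₁E₁) + 1/(A₂E₂)].
|α₁ − α₂|·ΔT = 5.8×10⁻⁶ × 175 = 0.001015.
1/(A₁E₁) + 1/(A₂E₂) = 1/(1125×71×10³) + 1/(550×191×10³) = 2.204×10⁻⁸ N⁻¹.
So P = 0.001015 / 2.204×10⁻⁸ = 46.06 kN.
σ_{stainless steel} = P/A₂ = 46060/550 = 83.74 MPa, tensile.

σ ≈ 83.7 MPa (tensile)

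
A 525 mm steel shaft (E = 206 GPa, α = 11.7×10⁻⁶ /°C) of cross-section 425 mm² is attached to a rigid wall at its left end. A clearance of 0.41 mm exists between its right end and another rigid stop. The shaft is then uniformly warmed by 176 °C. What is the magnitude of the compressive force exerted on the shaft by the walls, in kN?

P ≈ 112 kN

Free thermal elongation = αΔT L = 11.7×10⁻⁶ × 176 × 525 = 1.081 mm.
This exceeds the 0.41 mm gap, so the wall pushes back. The portion of expansion that must be recovered elastically is δ_free − gap = 1.081 − 0.41 = 0.6711 mm.
That suppressed elongation corresponds to σ = E·Δ/L = 206×10³ × 0.6711/525 = 263.3 MPa.
Force on the wall = σA = 263.3 × 425 mm² = 111.9 kN.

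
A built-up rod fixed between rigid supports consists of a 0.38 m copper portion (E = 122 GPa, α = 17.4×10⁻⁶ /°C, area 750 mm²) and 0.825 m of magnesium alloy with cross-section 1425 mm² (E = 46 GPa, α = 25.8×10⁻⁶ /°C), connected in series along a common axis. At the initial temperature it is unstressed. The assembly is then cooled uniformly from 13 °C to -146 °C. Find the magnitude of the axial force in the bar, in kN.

If the supports were absent, the total length change would be Σ αᵢΔT Lᵢ = 17.4×10⁻⁶×159×380 + 25.8×10⁻⁶×159×825 = 4.436 mm.
The walls prevent any net length change, so an axial force P (same in every segment) develops. Compatibility: P · Σ Lᵢ/(AᵢEᵢ) = δ_free.
The series flexibility is Σ Lᵢ/(AᵢEᵢ) = 380/(750×122×10³) + 825/(1425×46×10³) = 1.674×10⁻⁵ mm/N.
P = 4.436 / 1.674×10⁻⁵ = 265000 N = 265 kN, tensile.

P ≈ 265 kN (tensile)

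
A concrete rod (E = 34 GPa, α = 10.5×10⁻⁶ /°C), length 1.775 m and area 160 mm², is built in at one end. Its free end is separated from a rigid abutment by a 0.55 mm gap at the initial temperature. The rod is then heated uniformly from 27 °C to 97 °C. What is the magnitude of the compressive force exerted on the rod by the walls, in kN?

Unrestrained expansion: δ_free = αΔT L = 10.5×10⁻⁶ × 70 × 1775 = 1.305 mm.
This exceeds the 0.55 mm gap, so the wall pushes back. The portion of expansion that must be recovered elastically is δ_free − gap = 1.305 − 0.55 = 0.7546 mm.
That suppressed elongation corresponds to σ = E·Δ/L = 34×10³ × 0.7546/1775 = 14.45 MPa.
P = σA = 14.45 × 160 = 2.313 kN.

P ≈ 2.31 kN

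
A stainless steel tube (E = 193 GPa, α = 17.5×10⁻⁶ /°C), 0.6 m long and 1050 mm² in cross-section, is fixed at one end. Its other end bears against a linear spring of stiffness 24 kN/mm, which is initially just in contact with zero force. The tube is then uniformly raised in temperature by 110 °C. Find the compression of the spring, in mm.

δ ≈ 1.08 mm

Free thermal expansion: δ_free = αΔT L = 17.5×10⁻⁶ × 110 × 600 = 1.155 mm.
Let P be the compressive force at the spring. The tube shortens elastically by PL/(AE) and the spring compresses by P/k; together these equal δ_free.
So P = δ_free / [L/(AE) + 1/k] = 1.155 / [ 600/(1050×193×10³) + 1/(24×10³) ].
P = 1.155 / 4.463×10⁻⁵ = 25880 N.
Spring compression = P/k = 25880/(24×10³) = 1.078 mm.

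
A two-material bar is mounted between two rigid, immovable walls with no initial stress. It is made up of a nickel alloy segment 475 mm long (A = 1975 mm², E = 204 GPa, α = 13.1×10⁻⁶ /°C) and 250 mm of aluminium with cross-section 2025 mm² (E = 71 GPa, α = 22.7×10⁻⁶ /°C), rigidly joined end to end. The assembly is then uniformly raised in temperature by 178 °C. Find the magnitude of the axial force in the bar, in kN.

P ≈ 726 kN (compressive)

If the supports were absent, the total length change would be Σ αᵢΔT Lᵢ = 13.1×10⁻⁶×178×475 + 22.7×10⁻⁶×178×250 = 2.118 mm.
Since the ends are fixed, an axial force P builds up, equal in every segment, with P · Σ Lᵢ/(AᵢEᵢ) = δ_free.
The series flexibility is Σ Lᵢ/(AᵢEᵢ) = 475/(1975×204×10³) + 250/(2025×71×10³) = 2.918×10⁻⁶ mm/N.
So P = 2.118 / 2.918×10⁻⁶ = 725.8 kN, compressive.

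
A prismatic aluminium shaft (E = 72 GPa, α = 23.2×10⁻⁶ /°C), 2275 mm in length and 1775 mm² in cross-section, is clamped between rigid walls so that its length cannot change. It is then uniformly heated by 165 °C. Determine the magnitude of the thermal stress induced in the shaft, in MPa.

With length fixed, the mechanical strain must cancel the thermal strain αΔT = 23.2×10⁻⁶ × 165 = 3828×10⁻⁶.
σ = EαΔT = 72×10³ × 23.2×10⁻⁶ × 165 = 275.6 MPa (compressive; the shaft is trying to expand).

σ ≈ 276 MPa (compressive)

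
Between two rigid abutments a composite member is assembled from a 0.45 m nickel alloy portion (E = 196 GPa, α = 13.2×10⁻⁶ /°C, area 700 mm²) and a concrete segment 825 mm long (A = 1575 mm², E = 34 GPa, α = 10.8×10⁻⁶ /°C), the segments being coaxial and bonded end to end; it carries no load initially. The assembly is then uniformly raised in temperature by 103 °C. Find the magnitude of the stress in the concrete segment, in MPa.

σ ≈ 52 MPa (compressive)

Free thermal expansion of the whole bar: Σ αᵢΔT Lᵢ = 13.2×10⁻⁶×103×450 + 10.8×10⁻⁶×103×825 = 1.53 mm.
The rigid supports impose zero overall length change; the single axial force P common to all segments must satisfy P Σ Lᵢ/(AᵢEᵢ) = δ_free.
The series flexibility is Σ Lᵢ/(AᵢEᵢ) = 450/(700×196×10³) + 825/(1575×34×10³) = 1.869×10⁻⁵ mm/N.
So P = 1.53 / 1.869×10⁻⁵ = 81.86 kN, compressive.
σ_{concrete} = P / A = 81860 / 1575 = 51.97 MPa.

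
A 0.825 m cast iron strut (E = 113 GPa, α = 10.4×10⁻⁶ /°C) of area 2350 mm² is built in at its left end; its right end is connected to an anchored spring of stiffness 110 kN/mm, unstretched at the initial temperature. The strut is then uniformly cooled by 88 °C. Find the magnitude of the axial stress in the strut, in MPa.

Free thermal contraction: δ_free = αΔT L = 10.4×10⁻⁶ × 88 × 825 = 0.755 mm.
Let P be the tensile force in the spring. The strut extends elastically by PL/(AE) and the spring stretches by P/k; together these equal δ_free.
So P = δ_free / [L/(AE) + 1/k] = 0.755 / [ 825/(2350×113×10³) + 1/(110×10³) ].
P = 0.755 / 1.22×10⁻⁵ = 61900 N.
σ = P/A = 61900/2350 = 26.34 MPa.

σ ≈ 26.3 MPa (tensile)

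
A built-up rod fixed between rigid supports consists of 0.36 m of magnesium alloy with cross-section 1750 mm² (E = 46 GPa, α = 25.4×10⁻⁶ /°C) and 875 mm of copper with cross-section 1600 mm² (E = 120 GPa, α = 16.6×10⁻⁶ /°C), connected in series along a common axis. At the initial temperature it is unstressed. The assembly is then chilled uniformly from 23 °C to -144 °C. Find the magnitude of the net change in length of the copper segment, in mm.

If the supports were absent, the total length change would be Σ αᵢΔT Lᵢ = 25.4×10⁻⁶×167×360 + 16.6×10⁻⁶×167×875 = 3.953 mm.
The walls prevent any net length change, so an axial force P (same in every segment) develops. Compatibility: P · Σ Lᵢ/(AᵢEᵢ) = δ_free.
The series flexibility is Σ Lᵢ/(AᵢEᵢ) = 360/(1750×46×10³) + 875/(1600×120×10³) = 9.029×10⁻⁶ mm/N.
Hence P = δ_free / Σ(L/AE) = 3.953/9.029×10⁻⁶ = 437.8 kN (tensile).
For the copper segment, free thermal change = 16.6×10⁻⁶×167×875 = 2.426 mm and elastic change from P = 437800×875/(1600×120×10³) = 1.995 mm; these oppose, so the net change is 0.431 mm (segment shortens).

|ΔL| ≈ 0.431 mm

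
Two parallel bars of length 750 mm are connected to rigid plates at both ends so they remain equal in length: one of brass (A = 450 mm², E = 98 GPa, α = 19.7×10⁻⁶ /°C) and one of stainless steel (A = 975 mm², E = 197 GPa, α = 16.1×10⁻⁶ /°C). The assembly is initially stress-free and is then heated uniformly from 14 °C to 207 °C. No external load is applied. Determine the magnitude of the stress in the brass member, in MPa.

σ ≈ 55.4 MPa (compressive)

Equilibrium of a rigid end plate with no external load gives equal and opposite internal forces ±P in the two members. Since α_{brass} > α_{stainless steel}, heating drives the brass into compression and the stainless steel into tension.
Setting the final lengths equal and cancelling L: (α₁ − α₂)ΔT = P/(A₁E₁) + P/(A₂E₂).
|α₁ − α₂|·ΔT = 3.6×10⁻⁶ × 193 = 0.0006948.
1/(A₁E₁) + 1/(A₂E₂) = 1/(450×98×10³) + 1/(975×197×10³) = 2.788×10⁻⁸ N⁻¹.
P = 0.0006948 / 2.788×10⁻⁸ = 24920 N = 24.92 kN.
σ_{brass} = P/A₁ = 24920/450 = 55.38 MPa, compressive.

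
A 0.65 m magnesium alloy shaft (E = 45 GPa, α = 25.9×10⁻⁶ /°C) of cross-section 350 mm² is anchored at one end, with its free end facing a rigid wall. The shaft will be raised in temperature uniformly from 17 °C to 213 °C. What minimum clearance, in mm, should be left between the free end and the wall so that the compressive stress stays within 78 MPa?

Free expansion if unrestrained: δ_free = αΔT L = 25.9×10⁻⁶ × 196 × 650 = 3.3 mm.
A stress of 78 MPa corresponds to the wall pushing the shaft back by σL/E = 78×650/(45×10³) = 1.127 mm.
The gap must absorb the remainder: g_min = 3.3 − 1.127 = 2.173 mm.

g ≈ 2.17 mm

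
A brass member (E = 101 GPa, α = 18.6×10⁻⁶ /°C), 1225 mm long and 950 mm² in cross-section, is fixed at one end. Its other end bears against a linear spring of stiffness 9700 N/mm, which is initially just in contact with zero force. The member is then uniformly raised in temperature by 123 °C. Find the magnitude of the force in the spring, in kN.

P ≈ 24.2 kN

The unrestrained thermal change is αΔT L = 18.6×10⁻⁶ × 123 × 1225 = 2.803 mm.
With a force P in the spring, the elastic change of the member is PL/(AE) and that of the spring is P/k; compatibility requires their sum to equal δ_free.
So P = δ_free / [L/(AE) + 1/k] = 2.803 / [ 1225/(950×101×10³) + 1/(9700) ].
P = 2.803 / 0.0001159 = 24190 N.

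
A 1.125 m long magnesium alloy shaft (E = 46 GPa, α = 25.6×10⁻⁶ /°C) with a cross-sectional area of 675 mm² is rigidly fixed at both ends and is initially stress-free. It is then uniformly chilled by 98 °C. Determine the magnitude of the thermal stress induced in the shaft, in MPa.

The supports are rigid, so the total axial strain is zero. The restrained thermal strain is ε = αΔT = 25.6×10⁻⁶ × 98 = 2508.8×10⁻⁶.
σ = EαΔT = 46×10³ × 25.6×10⁻⁶ × 98 = 115.4 MPa (tensile; the shaft is trying to contract).

σ ≈ 115 MPa (tensile)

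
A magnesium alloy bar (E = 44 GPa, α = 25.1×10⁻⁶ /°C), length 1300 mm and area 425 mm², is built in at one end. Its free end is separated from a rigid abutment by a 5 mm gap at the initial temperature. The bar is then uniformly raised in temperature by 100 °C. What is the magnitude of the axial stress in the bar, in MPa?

σ ≈ 0 MPa

Unrestrained expansion: δ_free = αΔT L = 25.1×10⁻⁶ × 100 × 1300 = 3.263 mm.
This is smaller than the 5 mm clearance, so the bar expands freely without reaching the stop — the stress is zero.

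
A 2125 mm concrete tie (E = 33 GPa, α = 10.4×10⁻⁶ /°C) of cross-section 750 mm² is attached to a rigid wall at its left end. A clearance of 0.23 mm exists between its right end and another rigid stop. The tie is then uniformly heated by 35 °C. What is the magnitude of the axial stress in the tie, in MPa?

Free thermal elongation = αΔT L = 10.4×10⁻⁶ × 35 × 2125 = 0.7735 mm.
After closing the 0.23 mm clearance, 0.7735 − 0.23 = 0.5435 mm of expansion remains to be suppressed by the wall.
That suppressed elongation corresponds to σ = E·Δ/L = 33×10³ × 0.5435/2125 = 8.44 MPa.

σ ≈ 8.44 MPa (compressive)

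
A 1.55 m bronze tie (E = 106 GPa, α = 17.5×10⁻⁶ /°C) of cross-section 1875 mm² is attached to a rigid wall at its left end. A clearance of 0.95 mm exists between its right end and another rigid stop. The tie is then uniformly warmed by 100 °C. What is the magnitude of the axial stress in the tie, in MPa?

σ ≈ 121 MPa (compressive)

Unrestrained expansion: δ_free = αΔT L = 17.5×10⁻⁶ × 100 × 1550 = 2.712 mm.
This exceeds the 0.95 mm gap, so the wall pushes back. The portion of expansion that must be recovered elastically is δ_free − gap = 2.712 − 0.95 = 1.762 mm.
So σ = E(δ_free − g)/L = 106×10³ × 1.762/1550 = 120.5 MPa.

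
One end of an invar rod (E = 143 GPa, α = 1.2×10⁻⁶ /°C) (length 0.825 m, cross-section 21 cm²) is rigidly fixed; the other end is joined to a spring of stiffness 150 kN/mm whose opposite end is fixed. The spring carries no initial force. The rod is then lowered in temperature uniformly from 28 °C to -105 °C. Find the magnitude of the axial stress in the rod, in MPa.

Free thermal contraction: δ_free = αΔT L = 1.2×10⁻⁶ × 133 × 825 = 0.1317 mm.
With a force P in the spring, the elastic change of the rod is PL/(AE) and that of the spring is P/k; compatibility requires their sum to equal δ_free.
P [ L/(AE) + 1/k ] = δ_free → P [ 825/(2100×143×10³) + 1/(150×10³) ] = 0.1317.
P = 0.1317 / 9.414×10⁻⁶ = 13990 N.
σ = P/A = 13990/2100 = 6.66 MPa.

σ ≈ 6.66 MPa (tensile)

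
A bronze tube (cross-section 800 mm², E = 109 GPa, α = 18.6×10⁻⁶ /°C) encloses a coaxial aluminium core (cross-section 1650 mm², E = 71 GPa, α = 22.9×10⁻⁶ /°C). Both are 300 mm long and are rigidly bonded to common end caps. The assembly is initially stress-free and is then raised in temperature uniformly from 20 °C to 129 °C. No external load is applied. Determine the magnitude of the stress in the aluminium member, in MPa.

Equilibrium of a rigid end plate with no external load gives equal and opposite internal forces ±P in the two members. Since α_{aluminium} > α_{bronze}, heating drives the aluminium into compression and the bronze into tension.
Compatibility of the two members (thermal + elastic change equal): (α₁ − α₂)ΔT = P·[1/(A₁E₁) + 1/(A₂E₂)].
|α₁ − α₂|·ΔT = 4.3×10⁻⁶ × 109 = 0.0004687.
1/(A₁E₁) + 1/(A₂E₂) = 1/(800×109×10³) + 1/(1650×71×10³) = 2×10⁻⁸ N⁻¹.
P = 0.0004687 / 2×10⁻⁸ = 23430 N = 23.43 kN.
σ_{aluminium} = P/A₂ = 23430/1650 = 14.2 MPa, compressive.

σ ≈ 14.2 MPa (compressive)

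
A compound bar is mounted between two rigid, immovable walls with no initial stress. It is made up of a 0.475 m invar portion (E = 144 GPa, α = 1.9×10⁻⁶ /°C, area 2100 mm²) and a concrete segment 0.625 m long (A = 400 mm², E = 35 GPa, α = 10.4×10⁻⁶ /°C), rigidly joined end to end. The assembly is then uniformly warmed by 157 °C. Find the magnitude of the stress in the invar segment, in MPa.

σ ≈ 12 MPa (compressive)

If the supports were absent, the total length change would be Σ αᵢΔT Lᵢ = 1.9×10⁻⁶×157×475 + 10.4×10⁻⁶×157×625 = 1.162 mm.
The walls prevent any net length change, so an axial force P (same in every segment) develops. Compatibility: P · Σ Lᵢ/(AᵢEᵢ) = δ_free.
The series flexibility is Σ Lᵢ/(AᵢEᵢ) = 475/(2100×144×10³) + 625/(400×35×10³) = 4.621×10⁻⁵ mm/N.
P = 1.162 / 4.621×10⁻⁵ = 25150 N = 25.15 kN, compressive.
σ_{invar} = P / A = 25150 / 2100 = 11.98 MPa.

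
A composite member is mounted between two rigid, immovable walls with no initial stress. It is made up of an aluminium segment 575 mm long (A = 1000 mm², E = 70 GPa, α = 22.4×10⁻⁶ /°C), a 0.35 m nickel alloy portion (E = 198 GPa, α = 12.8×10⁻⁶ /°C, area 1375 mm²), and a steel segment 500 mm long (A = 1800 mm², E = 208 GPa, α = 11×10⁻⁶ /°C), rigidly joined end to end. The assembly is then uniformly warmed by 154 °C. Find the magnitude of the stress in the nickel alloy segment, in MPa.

σ ≈ 236 MPa (compressive)

With the walls removed the bar would change length by δ_free = Σ αᵢΔT Lᵢ = 22.4×10⁻⁶×154×575 + 12.8×10⁻⁶×154×350 + 11×10⁻⁶×154×500 = 3.52 mm.
The rigid supports impose zero overall length change; the single axial force P common to all segments must satisfy P Σ Lᵢ/(AᵢEᵢ) = δ_free.
The series flexibility is Σ Lᵢ/(AᵢEᵢ) = 575/(1000×70×10³) + 350/(1375×198×10³) + 500/(1800×208×10³) = 1.084×10⁻⁵ mm/N.
So P = 3.52 / 1.084×10⁻⁵ = 324.9 kN, compressive.
σ_{nickel alloy} = P / A = 324900 / 1375 = 236.3 MPa.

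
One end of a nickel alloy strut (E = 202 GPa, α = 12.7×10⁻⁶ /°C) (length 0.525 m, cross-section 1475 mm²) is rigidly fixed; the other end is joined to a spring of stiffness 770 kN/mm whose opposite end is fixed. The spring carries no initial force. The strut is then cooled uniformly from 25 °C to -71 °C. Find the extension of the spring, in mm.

If the spring were absent the strut would shorten by αΔT L = 12.7×10⁻⁶ × 96 × 525 = 0.6401 mm.
With a force P in the spring, the elastic change of the strut is PL/(AE) and that of the spring is P/k; compatibility requires their sum to equal δ_free.
P [ L/(AE) + 1/k ] = δ_free → P [ 525/(1475×202×10³) + 1/(770×10³) ] = 0.6401.
P = 0.6401 / 3.061×10⁻⁶ = 209100 N.
Spring extension = P/k = 209100/(770×10³) = 0.2716 mm.

δ ≈ 0.272 mm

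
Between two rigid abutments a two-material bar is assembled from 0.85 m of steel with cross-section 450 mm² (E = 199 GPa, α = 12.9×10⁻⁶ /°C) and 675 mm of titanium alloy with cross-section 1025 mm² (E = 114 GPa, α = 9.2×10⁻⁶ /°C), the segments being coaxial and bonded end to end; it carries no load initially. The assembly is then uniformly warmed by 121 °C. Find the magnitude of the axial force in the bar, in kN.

Free thermal expansion of the whole bar: Σ αᵢΔT Lᵢ = 12.9×10⁻⁶×121×850 + 9.2×10⁻⁶×121×675 = 2.078 mm.
The walls prevent any net length change, so an axial force P (same in every segment) develops. Compatibility: P · Σ Lᵢ/(AᵢEᵢ) = δ_free.
The series flexibility is Σ Lᵢ/(AᵢEᵢ) = 850/(450×199×10³) + 675/(1025×114×10³) = 1.527×10⁻⁵ mm/N.
So P = 2.078 / 1.527×10⁻⁵ = 136.1 kN, compressive.

P ≈ 136 kN (compressive)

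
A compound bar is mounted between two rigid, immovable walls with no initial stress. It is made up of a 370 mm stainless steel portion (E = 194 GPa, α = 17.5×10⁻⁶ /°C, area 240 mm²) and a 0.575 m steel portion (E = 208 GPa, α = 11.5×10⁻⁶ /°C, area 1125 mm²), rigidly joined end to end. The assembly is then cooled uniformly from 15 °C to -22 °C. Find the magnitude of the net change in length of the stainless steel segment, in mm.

With the walls removed the bar would change length by δ_free = Σ αᵢΔT Lᵢ = 17.5×10⁻⁶×37×370 + 11.5×10⁻⁶×37×575 = 0.4842 mm.
The rigid supports impose zero overall length change; the single axial force P common to all segments must satisfy P Σ Lᵢ/(AᵢEᵢ) = δ_free.
The series flexibility is Σ Lᵢ/(AᵢEᵢ) = 370/(240×194×10³) + 575/(1125×208×10³) = 1.04×10⁻⁵ mm/N.
P = 0.4842 / 1.04×10⁻⁵ = 46540 N = 46.54 kN, tensile.
For the stainless steel segment, free thermal change = 17.5×10⁻⁶×37×370 = 0.2396 mm and elastic change from P = 46540×370/(240×194×10³) = 0.3699 mm; these oppose, so the net change is 0.13 mm (segment lengthens).

|ΔL| ≈ 0.13 mm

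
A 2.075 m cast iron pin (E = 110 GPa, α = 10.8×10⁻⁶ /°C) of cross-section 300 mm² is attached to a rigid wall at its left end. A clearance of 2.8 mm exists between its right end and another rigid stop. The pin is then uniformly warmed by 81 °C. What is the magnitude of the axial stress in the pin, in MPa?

σ ≈ 0 MPa

Unrestrained expansion: δ_free = αΔT L = 10.8×10⁻⁶ × 81 × 2075 = 1.815 mm.
This is smaller than the 2.8 mm clearance, so the pin expands freely without reaching the stop — the stress is zero.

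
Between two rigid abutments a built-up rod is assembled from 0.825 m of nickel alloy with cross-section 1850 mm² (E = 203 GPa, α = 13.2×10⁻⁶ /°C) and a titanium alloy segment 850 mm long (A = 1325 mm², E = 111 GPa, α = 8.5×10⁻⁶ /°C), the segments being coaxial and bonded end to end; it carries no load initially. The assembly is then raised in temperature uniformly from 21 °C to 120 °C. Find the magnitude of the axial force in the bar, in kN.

With the walls removed the bar would change length by δ_free = Σ αᵢΔT Lᵢ = 13.2×10⁻⁶×99×825 + 8.5×10⁻⁶×99×850 = 1.793 mm.
The rigid supports impose zero overall length change; the single axial force P common to all segments must satisfy P Σ Lᵢ/(AᵢEᵢ) = δ_free.
The series flexibility is Σ Lᵢ/(AᵢEᵢ) = 825/(1850×203×10³) + 850/(1325×111×10³) = 7.976×10⁻⁶ mm/N.
Hence P = δ_free / Σ(L/AE) = 1.793/7.976×10⁻⁶ = 224.8 kN (compressive).

P ≈ 225 kN (compressive)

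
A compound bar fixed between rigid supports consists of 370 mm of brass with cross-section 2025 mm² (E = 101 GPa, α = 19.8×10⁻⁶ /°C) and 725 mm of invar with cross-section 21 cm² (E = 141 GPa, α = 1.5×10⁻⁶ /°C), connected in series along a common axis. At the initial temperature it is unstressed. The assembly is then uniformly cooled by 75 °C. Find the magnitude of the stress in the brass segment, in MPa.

Free thermal contraction of the whole bar: Σ αᵢΔT Lᵢ = 19.8×10⁻⁶×75×370 + 1.5×10⁻⁶×75×725 = 0.631 mm.
Since the ends are fixed, an axial force P builds up, equal in every segment, with P · Σ Lᵢ/(AᵢEᵢ) = δ_free.
Σ Lᵢ/(AᵢEᵢ) = 370/(2025×101×10³) + 725/(2100×141×10³) = 4.258×10⁻⁶ mm/N.
So P = 0.631 / 4.258×10⁻⁶ = 148.2 kN, tensile.
σ_{brass} = P / A = 148200 / 2025 = 73.19 MPa.

σ ≈ 73.2 MPa (tensile)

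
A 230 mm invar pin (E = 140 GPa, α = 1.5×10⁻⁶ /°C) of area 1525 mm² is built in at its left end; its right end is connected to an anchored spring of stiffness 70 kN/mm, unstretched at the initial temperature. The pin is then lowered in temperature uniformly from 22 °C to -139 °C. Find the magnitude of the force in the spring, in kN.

P ≈ 3.62 kN

If the spring were absent the pin would shorten by αΔT L = 1.5×10⁻⁶ × 161 × 230 = 0.05555 mm.
Let P be the tensile force in the spring. The pin extends elastically by PL/(AE) and the spring stretches by P/k; together these equal δ_free.
So P = δ_free / [L/(AE) + 1/k] = 0.05555 / [ 230/(1525×140×10³) + 1/(70×10³) ].
P = 0.05555 / 1.536×10⁻⁵ = 3616 N.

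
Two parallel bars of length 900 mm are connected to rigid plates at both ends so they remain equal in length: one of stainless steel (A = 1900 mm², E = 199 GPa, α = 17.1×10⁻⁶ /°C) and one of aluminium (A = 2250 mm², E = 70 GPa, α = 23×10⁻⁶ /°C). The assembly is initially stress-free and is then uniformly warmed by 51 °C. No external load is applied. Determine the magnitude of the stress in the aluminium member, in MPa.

σ ≈ 14.9 MPa (compressive)

Equilibrium of a rigid end plate with no external load gives equal and opposite internal forces ±P in the two members. Since α_{aluminium} > α_{stainless steel}, heating drives the aluminium into compression and the stainless steel into tension.
Equating the net (thermal + elastic) strains gives |α₁ − α₂|·ΔT = P·[1/(A₁E₁) + 1/(A₂E₂)].
|α₁ − α₂|·ΔT = 5.9×10⁻⁶ × 51 = 0.0003009.
1/(A₁E₁) + 1/(A₂E₂) = 1/(1900×199×10³) + 1/(2250×70×10³) = 8.994×10⁻⁹ N⁻¹.
So P = 0.0003009 / 8.994×10⁻⁹ = 33.46 kN.
σ_{aluminium} = P/A₂ = 33460/2250 = 14.87 MPa, compressive.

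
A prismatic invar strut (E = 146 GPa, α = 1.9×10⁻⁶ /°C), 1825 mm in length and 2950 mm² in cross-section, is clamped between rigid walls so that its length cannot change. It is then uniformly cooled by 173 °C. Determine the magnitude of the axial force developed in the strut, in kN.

P ≈ 142 kN (tensile)

With zero net strain, σ = E·αΔT = 146 GPa × 1.9×10⁻⁶ × 173 = 47.99 MPa.
Then P = σA = 47.99 × 2950 mm² = 141.6 kN, tensile.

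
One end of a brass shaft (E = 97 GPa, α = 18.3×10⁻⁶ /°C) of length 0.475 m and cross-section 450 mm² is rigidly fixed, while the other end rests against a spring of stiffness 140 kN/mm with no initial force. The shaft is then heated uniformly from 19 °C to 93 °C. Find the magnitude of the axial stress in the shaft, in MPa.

If the spring were absent the shaft would lengthen by αΔT L = 18.3×10⁻⁶ × 74 × 475 = 0.6432 mm.
Let P be the compressive force at the spring. The shaft shortens elastically by PL/(AE) and the spring compresses by P/k; together these equal δ_free.
So P = δ_free / [L/(AE) + 1/k] = 0.6432 / [ 475/(450×97×10³) + 1/(140×10³) ].
P = 0.6432 / 1.802×10⁻⁵ = 35690 N.
σ = P/A = 35690/450 = 79.3 MPa.

σ ≈ 79.3 MPa (compressive)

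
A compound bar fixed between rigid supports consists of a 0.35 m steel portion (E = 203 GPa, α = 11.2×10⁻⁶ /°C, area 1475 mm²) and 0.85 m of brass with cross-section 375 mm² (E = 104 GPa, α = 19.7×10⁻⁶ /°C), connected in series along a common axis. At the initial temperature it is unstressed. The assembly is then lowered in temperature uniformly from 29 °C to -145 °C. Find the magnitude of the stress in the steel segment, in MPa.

If the supports were absent, the total length change would be Σ αᵢΔT Lᵢ = 11.2×10⁻⁶×174×350 + 19.7×10⁻⁶×174×850 = 3.596 mm.
Since the ends are fixed, an axial force P builds up, equal in every segment, with P · Σ Lᵢ/(AᵢEᵢ) = δ_free.
Σ Lᵢ/(AᵢEᵢ) = 350/(1475×203×10³) + 850/(375×104×10³) = 2.296×10⁻⁵ mm/N.
Hence P = δ_free / Σ(L/AE) = 3.596/2.296×10⁻⁵ = 156.6 kN (tensile).
σ_{steel} = P / A = 156600 / 1475 = 106.2 MPa.

σ ≈ 106 MPa (tensile)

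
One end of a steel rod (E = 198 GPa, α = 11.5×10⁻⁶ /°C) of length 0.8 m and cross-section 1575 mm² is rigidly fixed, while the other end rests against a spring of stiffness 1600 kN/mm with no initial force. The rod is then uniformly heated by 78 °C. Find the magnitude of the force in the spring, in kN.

If the spring were absent the rod would lengthen by αΔT L = 11.5×10⁻⁶ × 78 × 800 = 0.7176 mm.
Let P be the compressive force at the spring. The rod shortens elastically by PL/(AE) and the spring compresses by P/k; together these equal δ_free.
P [ L/(AE) + 1/k ] = δ_free → P [ 800/(1575×198×10³) + 1/(1600×10³) ] = 0.7176.
P = 0.7176 / 3.19×10⁻⁶ = 224900 N.

P ≈ 225 kN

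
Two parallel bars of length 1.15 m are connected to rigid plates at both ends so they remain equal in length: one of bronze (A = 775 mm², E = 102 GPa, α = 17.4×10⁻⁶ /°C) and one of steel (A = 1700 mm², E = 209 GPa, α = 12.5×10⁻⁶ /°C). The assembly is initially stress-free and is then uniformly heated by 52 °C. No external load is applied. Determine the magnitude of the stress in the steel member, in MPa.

σ ≈ 9.69 MPa (tensile)

Equilibrium of a rigid end plate with no external load gives equal and opposite internal forces ±P in the two members. Since α_{bronze} > α_{steel}, heating drives the bronze into compression and the steel into tension.
Compatibility of the two members (thermal + elastic change equal): (α₁ − α₂)ΔT = P·[1/(A₁E₁) + 1/(A₂E₂)].
|α₁ − α₂|·ΔT = 4.9×10⁻⁶ × 52 = 0.0002548.
1/(A₁E₁) + 1/(A₂E₂) = 1/(775×102×10³) + 1/(1700×209×10³) = 1.546×10⁻⁸ N⁻¹.
P = 0.0002548 / 1.546×10⁻⁸ = 16480 N = 16.48 kN.
σ_{steel} = P/A₂ = 16480/1700 = 9.692 MPa, tensile.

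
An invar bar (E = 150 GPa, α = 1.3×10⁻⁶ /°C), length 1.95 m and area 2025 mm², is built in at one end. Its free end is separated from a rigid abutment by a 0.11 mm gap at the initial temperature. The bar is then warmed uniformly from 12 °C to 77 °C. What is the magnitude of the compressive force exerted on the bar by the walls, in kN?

P ≈ 8.53 kN

If the wall were absent the bar would grow by αΔT L = 1.3×10⁻⁶ × 65 × 1950 = 0.1648 mm.
This exceeds the 0.11 mm gap, so the wall pushes back. The portion of expansion that must be recovered elastically is δ_free − gap = 0.1648 − 0.11 = 0.05478 mm.
Compatibility: PL/(AE) = 0.05478 mm, so σ = P/A = E × (0.05478/1950) = 4.213 MPa.
P = σA = 4.213 × 2025 = 8.532 kN.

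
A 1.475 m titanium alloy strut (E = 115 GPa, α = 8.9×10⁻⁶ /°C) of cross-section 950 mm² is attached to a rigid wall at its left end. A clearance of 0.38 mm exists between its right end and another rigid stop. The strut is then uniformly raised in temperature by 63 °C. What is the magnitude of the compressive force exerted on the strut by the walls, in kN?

P ≈ 33.1 kN

Free thermal elongation = αΔT L = 8.9×10⁻⁶ × 63 × 1475 = 0.827 mm.
After closing the 0.38 mm clearance, 0.827 − 0.38 = 0.447 mm of expansion remains to be suppressed by the wall.
So σ = E(δ_free − g)/L = 115×10³ × 0.447/1475 = 34.85 MPa.
P = σA = 34.85 × 950 = 33.11 kN.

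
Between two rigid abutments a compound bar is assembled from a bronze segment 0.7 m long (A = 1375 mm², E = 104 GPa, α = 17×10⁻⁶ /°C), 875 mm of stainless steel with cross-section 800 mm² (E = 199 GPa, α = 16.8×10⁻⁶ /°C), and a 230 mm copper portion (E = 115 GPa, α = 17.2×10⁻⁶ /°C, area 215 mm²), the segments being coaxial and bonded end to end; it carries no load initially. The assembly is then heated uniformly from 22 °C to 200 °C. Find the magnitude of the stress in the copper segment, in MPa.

σ ≈ 1280 MPa (compressive)

If the supports were absent, the total length change would be Σ αᵢΔT Lᵢ = 17×10⁻⁶×178×700 + 16.8×10⁻⁶×178×875 + 17.2×10⁻⁶×178×230 = 5.439 mm.
Since the ends are fixed, an axial force P builds up, equal in every segment, with P · Σ Lᵢ/(AᵢEᵢ) = δ_free.
The series flexibility is Σ Lᵢ/(AᵢEᵢ) = 700/(1375×104×10³) + 875/(800×199×10³) + 230/(215×115×10³) = 1.969×10⁻⁵ mm/N.
Hence P = δ_free / Σ(L/AE) = 5.439/1.969×10⁻⁵ = 276.2 kN (compressive).
σ_{copper} = P / A = 276200 / 215 = 1285 MPa.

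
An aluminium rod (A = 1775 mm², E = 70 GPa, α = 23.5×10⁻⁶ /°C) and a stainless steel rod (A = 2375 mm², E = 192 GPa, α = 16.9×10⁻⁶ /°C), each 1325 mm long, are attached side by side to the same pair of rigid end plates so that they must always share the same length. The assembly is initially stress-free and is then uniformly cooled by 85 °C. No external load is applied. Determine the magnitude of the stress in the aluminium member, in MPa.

σ ≈ 30.9 MPa (tensile)

Both members must finish at the same length. With the larger α, the aluminium tends to over-contract; the plates restrain it, putting the aluminium in tension and the stainless steel in compression. With no external load the two internal forces are equal and opposite, magnitude P.
Compatibility of the two members (thermal + elastic change equal): (α₁ − α₂)ΔT = P·[1/(A₁E₁) + 1/(A₂E₂)].
|α₁ − α₂|·ΔT = 6.6×10⁻⁶ × 85 = 0.000561.
1/(A₁E₁) + 1/(A₂E₂) = 1/(1775×70×10³) + 1/(2375×192×10³) = 1.024×10⁻⁸ N⁻¹.
So P = 0.000561 / 1.024×10⁻⁸ = 54.78 kN.
σ_{aluminium} = P/A₁ = 54780/1775 = 30.86 MPa, tensile.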